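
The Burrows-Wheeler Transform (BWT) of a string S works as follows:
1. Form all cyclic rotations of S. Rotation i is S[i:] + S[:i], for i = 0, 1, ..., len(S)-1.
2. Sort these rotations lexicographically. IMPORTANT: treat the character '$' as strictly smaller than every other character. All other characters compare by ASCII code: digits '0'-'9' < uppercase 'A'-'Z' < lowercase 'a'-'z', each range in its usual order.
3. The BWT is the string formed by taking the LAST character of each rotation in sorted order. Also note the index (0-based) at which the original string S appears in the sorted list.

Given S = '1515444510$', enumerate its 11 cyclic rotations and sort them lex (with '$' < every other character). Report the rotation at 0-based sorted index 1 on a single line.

Answer: 0$151544451

Derivation:
All 11 rotations (rotation i = S[i:]+S[:i]):
  rot[0] = 1515444510$
  rot[1] = 515444510$1
  rot[2] = 15444510$15
  rot[3] = 5444510$151
  rot[4] = 444510$1515
  rot[5] = 44510$15154
  rot[6] = 4510$151544
  rot[7] = 510$1515444
  rot[8] = 10$15154445
  rot[9] = 0$151544451
  rot[10] = $1515444510
Sorted (with $ < everything):
  sorted[0] = $1515444510
  sorted[1] = 0$151544451
  sorted[2] = 10$15154445
  sorted[3] = 1515444510$
  sorted[4] = 15444510$15
  sorted[5] = 444510$1515
  sorted[6] = 44510$15154
  sorted[7] = 4510$151544
  sorted[8] = 510$1515444
  sorted[9] = 515444510$1
  sorted[10] = 5444510$151
sorted[1] = 0$151544451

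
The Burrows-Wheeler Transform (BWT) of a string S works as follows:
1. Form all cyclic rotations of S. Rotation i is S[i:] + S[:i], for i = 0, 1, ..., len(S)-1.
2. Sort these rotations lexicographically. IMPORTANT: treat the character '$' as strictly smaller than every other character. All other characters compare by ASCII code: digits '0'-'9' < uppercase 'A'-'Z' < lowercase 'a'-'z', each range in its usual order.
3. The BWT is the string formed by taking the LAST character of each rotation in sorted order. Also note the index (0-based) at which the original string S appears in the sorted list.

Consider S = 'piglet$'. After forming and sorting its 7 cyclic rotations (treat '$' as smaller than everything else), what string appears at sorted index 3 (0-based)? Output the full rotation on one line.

Answer: iglet$p

Derivation:
All 7 rotations (rotation i = S[i:]+S[:i]):
  rot[0] = piglet$
  rot[1] = iglet$p
  rot[2] = glet$pi
  rot[3] = let$pig
  rot[4] = et$pigl
  rot[5] = t$pigle
  rot[6] = $piglet
Sorted (with $ < everything):
  sorted[0] = $piglet
  sorted[1] = et$pigl
  sorted[2] = glet$pi
  sorted[3] = iglet$p
  sorted[4] = let$pig
  sorted[5] = piglet$
  sorted[6] = t$pigle
sorted[3] = iglet$p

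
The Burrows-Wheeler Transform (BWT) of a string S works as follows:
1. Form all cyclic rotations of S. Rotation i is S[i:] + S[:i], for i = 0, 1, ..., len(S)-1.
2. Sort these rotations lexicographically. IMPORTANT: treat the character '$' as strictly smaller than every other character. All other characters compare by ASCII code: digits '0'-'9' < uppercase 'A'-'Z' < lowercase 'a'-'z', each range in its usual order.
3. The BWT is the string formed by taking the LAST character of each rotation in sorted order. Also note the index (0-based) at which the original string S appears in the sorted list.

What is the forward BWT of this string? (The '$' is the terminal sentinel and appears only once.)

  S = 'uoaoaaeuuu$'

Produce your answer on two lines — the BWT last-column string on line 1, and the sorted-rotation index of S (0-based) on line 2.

Answer: uoaoaauu$ue
8

Derivation:
All 11 rotations (rotation i = S[i:]+S[:i]):
  rot[0] = uoaoaaeuuu$
  rot[1] = oaoaaeuuu$u
  rot[2] = aoaaeuuu$uo
  rot[3] = oaaeuuu$uoa
  rot[4] = aaeuuu$uoao
  rot[5] = aeuuu$uoaoa
  rot[6] = euuu$uoaoaa
  rot[7] = uuu$uoaoaae
  rot[8] = uu$uoaoaaeu
  rot[9] = u$uoaoaaeuu
  rot[10] = $uoaoaaeuuu
Sorted (with $ < everything):
  sorted[0] = $uoaoaaeuuu  (last char: 'u')
  sorted[1] = aaeuuu$uoao  (last char: 'o')
  sorted[2] = aeuuu$uoaoa  (last char: 'a')
  sorted[3] = aoaaeuuu$uo  (last char: 'o')
  sorted[4] = euuu$uoaoaa  (last char: 'a')
  sorted[5] = oaaeuuu$uoa  (last char: 'a')
  sorted[6] = oaoaaeuuu$u  (last char: 'u')
  sorted[7] = u$uoaoaaeuu  (last char: 'u')
  sorted[8] = uoaoaaeuuu$  (last char: '$')
  sorted[9] = uu$uoaoaaeu  (last char: 'u')
  sorted[10] = uuu$uoaoaae  (last char: 'e')
Last column: uoaoaauu$ue
Original string S is at sorted index 8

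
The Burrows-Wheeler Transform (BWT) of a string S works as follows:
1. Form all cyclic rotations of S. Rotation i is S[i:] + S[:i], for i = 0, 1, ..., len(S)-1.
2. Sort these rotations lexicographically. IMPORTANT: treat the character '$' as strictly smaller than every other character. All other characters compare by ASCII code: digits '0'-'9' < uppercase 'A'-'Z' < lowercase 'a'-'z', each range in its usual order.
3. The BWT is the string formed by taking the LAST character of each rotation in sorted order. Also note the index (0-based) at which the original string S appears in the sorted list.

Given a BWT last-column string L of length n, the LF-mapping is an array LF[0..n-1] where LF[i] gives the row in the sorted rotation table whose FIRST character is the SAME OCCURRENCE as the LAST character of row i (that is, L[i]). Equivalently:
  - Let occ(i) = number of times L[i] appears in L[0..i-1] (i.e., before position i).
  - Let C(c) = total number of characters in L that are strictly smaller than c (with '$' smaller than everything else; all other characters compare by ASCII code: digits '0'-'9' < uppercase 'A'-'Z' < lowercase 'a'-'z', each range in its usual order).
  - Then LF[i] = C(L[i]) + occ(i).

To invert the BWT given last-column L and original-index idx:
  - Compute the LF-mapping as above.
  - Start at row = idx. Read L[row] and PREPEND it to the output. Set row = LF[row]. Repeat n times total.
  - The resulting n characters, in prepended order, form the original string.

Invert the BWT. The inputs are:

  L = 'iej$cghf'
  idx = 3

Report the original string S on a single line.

LF mapping: 6 2 7 0 1 4 5 3
Walk LF starting at row 3, prepending L[row]:
  step 1: row=3, L[3]='$', prepend. Next row=LF[3]=0
  step 2: row=0, L[0]='i', prepend. Next row=LF[0]=6
  step 3: row=6, L[6]='h', prepend. Next row=LF[6]=5
  step 4: row=5, L[5]='g', prepend. Next row=LF[5]=4
  step 5: row=4, L[4]='c', prepend. Next row=LF[4]=1
  step 6: row=1, L[1]='e', prepend. Next row=LF[1]=2
  step 7: row=2, L[2]='j', prepend. Next row=LF[2]=7
  step 8: row=7, L[7]='f', prepend. Next row=LF[7]=3
Reversed output: fjecghi$

Answer: fjecghi$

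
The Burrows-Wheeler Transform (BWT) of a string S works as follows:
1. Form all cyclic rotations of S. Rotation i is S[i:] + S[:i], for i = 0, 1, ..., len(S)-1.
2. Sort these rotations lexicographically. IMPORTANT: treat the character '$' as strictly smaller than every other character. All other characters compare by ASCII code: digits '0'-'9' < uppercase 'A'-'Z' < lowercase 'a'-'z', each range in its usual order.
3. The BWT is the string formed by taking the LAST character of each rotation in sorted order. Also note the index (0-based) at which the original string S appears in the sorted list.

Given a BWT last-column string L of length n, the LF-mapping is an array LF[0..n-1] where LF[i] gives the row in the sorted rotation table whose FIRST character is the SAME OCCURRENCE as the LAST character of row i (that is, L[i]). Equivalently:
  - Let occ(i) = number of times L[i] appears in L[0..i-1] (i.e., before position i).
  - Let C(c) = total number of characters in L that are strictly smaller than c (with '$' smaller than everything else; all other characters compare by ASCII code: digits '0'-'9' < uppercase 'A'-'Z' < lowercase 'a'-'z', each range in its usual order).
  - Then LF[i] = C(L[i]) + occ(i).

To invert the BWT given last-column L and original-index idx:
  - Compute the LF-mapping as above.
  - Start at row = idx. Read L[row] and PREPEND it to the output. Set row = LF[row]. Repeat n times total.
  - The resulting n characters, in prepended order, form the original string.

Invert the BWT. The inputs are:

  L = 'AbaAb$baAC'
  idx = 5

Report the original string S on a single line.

Answer: aAAbCbabA$

Derivation:
LF mapping: 1 7 5 2 8 0 9 6 3 4
Walk LF starting at row 5, prepending L[row]:
  step 1: row=5, L[5]='$', prepend. Next row=LF[5]=0
  step 2: row=0, L[0]='A', prepend. Next row=LF[0]=1
  step 3: row=1, L[1]='b', prepend. Next row=LF[1]=7
  step 4: row=7, L[7]='a', prepend. Next row=LF[7]=6
  step 5: row=6, L[6]='b', prepend. Next row=LF[6]=9
  step 6: row=9, L[9]='C', prepend. Next row=LF[9]=4
  step 7: row=4, L[4]='b', prepend. Next row=LF[4]=8
  step 8: row=8, L[8]='A', prepend. Next row=LF[8]=3
  step 9: row=3, L[3]='A', prepend. Next row=LF[3]=2
  step 10: row=2, L[2]='a', prepend. Next row=LF[2]=5
Reversed output: aAAbCbabA$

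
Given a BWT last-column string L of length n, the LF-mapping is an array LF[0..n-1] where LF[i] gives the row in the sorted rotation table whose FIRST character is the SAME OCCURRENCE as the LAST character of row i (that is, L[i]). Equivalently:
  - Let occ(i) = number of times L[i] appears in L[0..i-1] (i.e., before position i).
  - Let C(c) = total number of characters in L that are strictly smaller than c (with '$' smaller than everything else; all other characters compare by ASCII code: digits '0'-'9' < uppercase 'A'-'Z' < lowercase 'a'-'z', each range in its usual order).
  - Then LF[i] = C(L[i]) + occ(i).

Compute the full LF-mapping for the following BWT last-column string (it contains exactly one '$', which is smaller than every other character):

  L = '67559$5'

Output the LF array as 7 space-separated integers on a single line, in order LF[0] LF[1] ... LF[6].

Answer: 4 5 1 2 6 0 3

Derivation:
Char counts: '$':1, '5':3, '6':1, '7':1, '9':1
C (first-col start): C('$')=0, C('5')=1, C('6')=4, C('7')=5, C('9')=6
L[0]='6': occ=0, LF[0]=C('6')+0=4+0=4
L[1]='7': occ=0, LF[1]=C('7')+0=5+0=5
L[2]='5': occ=0, LF[2]=C('5')+0=1+0=1
L[3]='5': occ=1, LF[3]=C('5')+1=1+1=2
L[4]='9': occ=0, LF[4]=C('9')+0=6+0=6
L[5]='$': occ=0, LF[5]=C('$')+0=0+0=0
L[6]='5': occ=2, LF[6]=C('5')+2=1+2=3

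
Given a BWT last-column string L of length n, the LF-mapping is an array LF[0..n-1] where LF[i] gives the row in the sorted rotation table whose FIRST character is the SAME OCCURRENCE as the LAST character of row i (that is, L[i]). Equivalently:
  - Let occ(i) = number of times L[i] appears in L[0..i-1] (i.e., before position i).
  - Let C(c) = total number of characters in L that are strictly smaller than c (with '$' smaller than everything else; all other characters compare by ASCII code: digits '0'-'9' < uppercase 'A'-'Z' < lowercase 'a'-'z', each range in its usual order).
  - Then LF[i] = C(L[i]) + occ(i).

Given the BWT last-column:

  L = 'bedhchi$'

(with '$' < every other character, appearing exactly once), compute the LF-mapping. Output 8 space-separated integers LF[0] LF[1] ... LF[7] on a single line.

Answer: 1 4 3 5 2 6 7 0

Derivation:
Char counts: '$':1, 'b':1, 'c':1, 'd':1, 'e':1, 'h':2, 'i':1
C (first-col start): C('$')=0, C('b')=1, C('c')=2, C('d')=3, C('e')=4, C('h')=5, C('i')=7
L[0]='b': occ=0, LF[0]=C('b')+0=1+0=1
L[1]='e': occ=0, LF[1]=C('e')+0=4+0=4
L[2]='d': occ=0, LF[2]=C('d')+0=3+0=3
L[3]='h': occ=0, LF[3]=C('h')+0=5+0=5
L[4]='c': occ=0, LF[4]=C('c')+0=2+0=2
L[5]='h': occ=1, LF[5]=C('h')+1=5+1=6
L[6]='i': occ=0, LF[6]=C('i')+0=7+0=7
L[7]='$': occ=0, LF[7]=C('$')+0=0+0=0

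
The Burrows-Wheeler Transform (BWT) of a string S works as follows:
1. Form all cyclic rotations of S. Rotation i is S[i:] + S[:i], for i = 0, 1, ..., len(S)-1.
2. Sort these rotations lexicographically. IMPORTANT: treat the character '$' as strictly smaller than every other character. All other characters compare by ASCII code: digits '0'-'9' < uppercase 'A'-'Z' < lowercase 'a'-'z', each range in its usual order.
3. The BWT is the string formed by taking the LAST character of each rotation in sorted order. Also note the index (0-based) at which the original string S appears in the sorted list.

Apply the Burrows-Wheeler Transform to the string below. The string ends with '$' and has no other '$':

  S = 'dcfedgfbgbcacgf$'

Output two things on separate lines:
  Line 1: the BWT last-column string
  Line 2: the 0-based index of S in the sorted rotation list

All 16 rotations (rotation i = S[i:]+S[:i]):
  rot[0] = dcfedgfbgbcacgf$
  rot[1] = cfedgfbgbcacgf$d
  rot[2] = fedgfbgbcacgf$dc
  rot[3] = edgfbgbcacgf$dcf
  rot[4] = dgfbgbcacgf$dcfe
  rot[5] = gfbgbcacgf$dcfed
  rot[6] = fbgbcacgf$dcfedg
  rot[7] = bgbcacgf$dcfedgf
  rot[8] = gbcacgf$dcfedgfb
  rot[9] = bcacgf$dcfedgfbg
  rot[10] = cacgf$dcfedgfbgb
  rot[11] = acgf$dcfedgfbgbc
  rot[12] = cgf$dcfedgfbgbca
  rot[13] = gf$dcfedgfbgbcac
  rot[14] = f$dcfedgfbgbcacg
  rot[15] = $dcfedgfbgbcacgf
Sorted (with $ < everything):
  sorted[0] = $dcfedgfbgbcacgf  (last char: 'f')
  sorted[1] = acgf$dcfedgfbgbc  (last char: 'c')
  sorted[2] = bcacgf$dcfedgfbg  (last char: 'g')
  sorted[3] = bgbcacgf$dcfedgf  (last char: 'f')
  sorted[4] = cacgf$dcfedgfbgb  (last char: 'b')
  sorted[5] = cfedgfbgbcacgf$d  (last char: 'd')
  sorted[6] = cgf$dcfedgfbgbca  (last char: 'a')
  sorted[7] = dcfedgfbgbcacgf$  (last char: '$')
  sorted[8] = dgfbgbcacgf$dcfe  (last char: 'e')
  sorted[9] = edgfbgbcacgf$dcf  (last char: 'f')
  sorted[10] = f$dcfedgfbgbcacg  (last char: 'g')
  sorted[11] = fbgbcacgf$dcfedg  (last char: 'g')
  sorted[12] = fedgfbgbcacgf$dc  (last char: 'c')
  sorted[13] = gbcacgf$dcfedgfb  (last char: 'b')
  sorted[14] = gf$dcfedgfbgbcac  (last char: 'c')
  sorted[15] = gfbgbcacgf$dcfed  (last char: 'd')
Last column: fcgfbda$efggcbcd
Original string S is at sorted index 7

Answer: fcgfbda$efggcbcd
7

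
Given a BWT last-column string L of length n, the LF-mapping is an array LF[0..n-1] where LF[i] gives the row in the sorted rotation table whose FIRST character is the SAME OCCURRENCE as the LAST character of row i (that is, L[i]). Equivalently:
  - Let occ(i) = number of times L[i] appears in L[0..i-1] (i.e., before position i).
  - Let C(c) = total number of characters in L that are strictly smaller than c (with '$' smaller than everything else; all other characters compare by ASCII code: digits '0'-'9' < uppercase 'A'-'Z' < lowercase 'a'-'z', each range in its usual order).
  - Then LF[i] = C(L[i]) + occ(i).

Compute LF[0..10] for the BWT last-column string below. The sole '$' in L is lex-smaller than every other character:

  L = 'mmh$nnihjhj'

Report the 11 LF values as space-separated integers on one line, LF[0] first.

Answer: 7 8 1 0 9 10 4 2 5 3 6

Derivation:
Char counts: '$':1, 'h':3, 'i':1, 'j':2, 'm':2, 'n':2
C (first-col start): C('$')=0, C('h')=1, C('i')=4, C('j')=5, C('m')=7, C('n')=9
L[0]='m': occ=0, LF[0]=C('m')+0=7+0=7
L[1]='m': occ=1, LF[1]=C('m')+1=7+1=8
L[2]='h': occ=0, LF[2]=C('h')+0=1+0=1
L[3]='$': occ=0, LF[3]=C('$')+0=0+0=0
L[4]='n': occ=0, LF[4]=C('n')+0=9+0=9
L[5]='n': occ=1, LF[5]=C('n')+1=9+1=10
L[6]='i': occ=0, LF[6]=C('i')+0=4+0=4
L[7]='h': occ=1, LF[7]=C('h')+1=1+1=2
L[8]='j': occ=0, LF[8]=C('j')+0=5+0=5
L[9]='h': occ=2, LF[9]=C('h')+2=1+2=3
L[10]='j': occ=1, LF[10]=C('j')+1=5+1=6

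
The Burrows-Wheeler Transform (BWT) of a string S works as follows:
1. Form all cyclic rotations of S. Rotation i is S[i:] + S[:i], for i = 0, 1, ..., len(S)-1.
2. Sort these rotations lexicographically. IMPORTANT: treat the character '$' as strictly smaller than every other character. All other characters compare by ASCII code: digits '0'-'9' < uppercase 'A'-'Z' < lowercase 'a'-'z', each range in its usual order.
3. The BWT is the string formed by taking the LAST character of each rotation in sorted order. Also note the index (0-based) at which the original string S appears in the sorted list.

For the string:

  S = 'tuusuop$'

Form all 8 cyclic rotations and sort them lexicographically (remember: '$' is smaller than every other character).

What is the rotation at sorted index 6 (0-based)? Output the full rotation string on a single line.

Answer: usuop$tu

Derivation:
All 8 rotations (rotation i = S[i:]+S[:i]):
  rot[0] = tuusuop$
  rot[1] = uusuop$t
  rot[2] = usuop$tu
  rot[3] = suop$tuu
  rot[4] = uop$tuus
  rot[5] = op$tuusu
  rot[6] = p$tuusuo
  rot[7] = $tuusuop
Sorted (with $ < everything):
  sorted[0] = $tuusuop
  sorted[1] = op$tuusu
  sorted[2] = p$tuusuo
  sorted[3] = suop$tuu
  sorted[4] = tuusuop$
  sorted[5] = uop$tuus
  sorted[6] = usuop$tu
  sorted[7] = uusuop$t
sorted[6] = usuop$tu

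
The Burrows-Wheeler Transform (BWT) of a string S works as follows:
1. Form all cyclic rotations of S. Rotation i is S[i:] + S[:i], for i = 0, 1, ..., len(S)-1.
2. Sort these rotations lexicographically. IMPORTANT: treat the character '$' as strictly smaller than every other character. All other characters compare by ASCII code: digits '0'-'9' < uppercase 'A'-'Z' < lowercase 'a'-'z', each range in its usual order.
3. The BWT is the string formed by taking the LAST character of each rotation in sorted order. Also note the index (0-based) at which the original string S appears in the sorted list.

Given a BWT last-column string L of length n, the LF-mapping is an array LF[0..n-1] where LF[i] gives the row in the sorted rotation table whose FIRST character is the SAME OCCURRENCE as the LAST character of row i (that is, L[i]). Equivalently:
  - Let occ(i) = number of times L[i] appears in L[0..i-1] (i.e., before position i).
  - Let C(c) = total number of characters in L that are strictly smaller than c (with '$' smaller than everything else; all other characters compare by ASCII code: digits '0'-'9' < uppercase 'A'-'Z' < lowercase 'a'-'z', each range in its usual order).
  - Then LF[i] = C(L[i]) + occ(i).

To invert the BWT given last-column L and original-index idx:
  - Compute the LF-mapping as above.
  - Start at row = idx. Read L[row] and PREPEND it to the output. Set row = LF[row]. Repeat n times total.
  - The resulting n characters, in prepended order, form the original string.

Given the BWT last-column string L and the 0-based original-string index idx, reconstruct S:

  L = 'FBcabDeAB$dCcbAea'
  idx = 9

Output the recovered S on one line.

Answer: aeeDCbccAdbBaBAF$

Derivation:
LF mapping: 7 3 12 8 10 6 15 1 4 0 14 5 13 11 2 16 9
Walk LF starting at row 9, prepending L[row]:
  step 1: row=9, L[9]='$', prepend. Next row=LF[9]=0
  step 2: row=0, L[0]='F', prepend. Next row=LF[0]=7
  step 3: row=7, L[7]='A', prepend. Next row=LF[7]=1
  step 4: row=1, L[1]='B', prepend. Next row=LF[1]=3
  step 5: row=3, L[3]='a', prepend. Next row=LF[3]=8
  step 6: row=8, L[8]='B', prepend. Next row=LF[8]=4
  step 7: row=4, L[4]='b', prepend. Next row=LF[4]=10
  step 8: row=10, L[10]='d', prepend. Next row=LF[10]=14
  step 9: row=14, L[14]='A', prepend. Next row=LF[14]=2
  step 10: row=2, L[2]='c', prepend. Next row=LF[2]=12
  step 11: row=12, L[12]='c', prepend. Next row=LF[12]=13
  step 12: row=13, L[13]='b', prepend. Next row=LF[13]=11
  step 13: row=11, L[11]='C', prepend. Next row=LF[11]=5
  step 14: row=5, L[5]='D', prepend. Next row=LF[5]=6
  step 15: row=6, L[6]='e', prepend. Next row=LF[6]=15
  step 16: row=15, L[15]='e', prepend. Next row=LF[15]=16
  step 17: row=16, L[16]='a', prepend. Next row=LF[16]=9
Reversed output: aeeDCbccAdbBaBAF$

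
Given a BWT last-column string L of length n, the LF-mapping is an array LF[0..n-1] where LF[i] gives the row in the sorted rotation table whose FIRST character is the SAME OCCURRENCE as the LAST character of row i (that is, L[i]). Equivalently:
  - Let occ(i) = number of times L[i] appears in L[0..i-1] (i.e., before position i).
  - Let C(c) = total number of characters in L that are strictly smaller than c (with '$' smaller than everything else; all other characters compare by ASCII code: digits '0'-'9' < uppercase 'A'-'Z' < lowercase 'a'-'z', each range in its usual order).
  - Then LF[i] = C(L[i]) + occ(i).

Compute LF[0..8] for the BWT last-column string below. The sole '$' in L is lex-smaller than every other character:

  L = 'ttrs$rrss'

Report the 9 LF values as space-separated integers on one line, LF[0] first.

Char counts: '$':1, 'r':3, 's':3, 't':2
C (first-col start): C('$')=0, C('r')=1, C('s')=4, C('t')=7
L[0]='t': occ=0, LF[0]=C('t')+0=7+0=7
L[1]='t': occ=1, LF[1]=C('t')+1=7+1=8
L[2]='r': occ=0, LF[2]=C('r')+0=1+0=1
L[3]='s': occ=0, LF[3]=C('s')+0=4+0=4
L[4]='$': occ=0, LF[4]=C('$')+0=0+0=0
L[5]='r': occ=1, LF[5]=C('r')+1=1+1=2
L[6]='r': occ=2, LF[6]=C('r')+2=1+2=3
L[7]='s': occ=1, LF[7]=C('s')+1=4+1=5
L[8]='s': occ=2, LF[8]=C('s')+2=4+2=6

Answer: 7 8 1 4 0 2 3 5 6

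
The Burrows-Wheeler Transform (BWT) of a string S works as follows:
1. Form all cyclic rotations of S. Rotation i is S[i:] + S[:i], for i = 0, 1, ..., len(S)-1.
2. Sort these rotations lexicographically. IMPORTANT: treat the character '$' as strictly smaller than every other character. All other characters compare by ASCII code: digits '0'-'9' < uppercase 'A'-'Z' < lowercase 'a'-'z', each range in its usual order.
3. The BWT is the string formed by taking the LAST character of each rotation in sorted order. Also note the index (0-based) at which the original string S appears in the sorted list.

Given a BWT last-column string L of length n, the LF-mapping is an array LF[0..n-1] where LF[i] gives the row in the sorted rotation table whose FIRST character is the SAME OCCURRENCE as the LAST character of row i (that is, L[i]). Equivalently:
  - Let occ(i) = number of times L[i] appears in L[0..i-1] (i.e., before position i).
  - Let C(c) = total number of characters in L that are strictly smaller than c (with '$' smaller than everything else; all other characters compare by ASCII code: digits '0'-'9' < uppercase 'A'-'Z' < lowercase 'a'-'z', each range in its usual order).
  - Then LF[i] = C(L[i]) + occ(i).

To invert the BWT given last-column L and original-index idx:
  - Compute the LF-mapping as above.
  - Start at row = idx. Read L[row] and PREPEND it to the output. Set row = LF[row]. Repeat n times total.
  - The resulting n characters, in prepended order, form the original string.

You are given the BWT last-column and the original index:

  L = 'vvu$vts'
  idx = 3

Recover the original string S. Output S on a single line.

LF mapping: 4 5 3 0 6 2 1
Walk LF starting at row 3, prepending L[row]:
  step 1: row=3, L[3]='$', prepend. Next row=LF[3]=0
  step 2: row=0, L[0]='v', prepend. Next row=LF[0]=4
  step 3: row=4, L[4]='v', prepend. Next row=LF[4]=6
  step 4: row=6, L[6]='s', prepend. Next row=LF[6]=1
  step 5: row=1, L[1]='v', prepend. Next row=LF[1]=5
  step 6: row=5, L[5]='t', prepend. Next row=LF[5]=2
  step 7: row=2, L[2]='u', prepend. Next row=LF[2]=3
Reversed output: utvsvv$

Answer: utvsvv$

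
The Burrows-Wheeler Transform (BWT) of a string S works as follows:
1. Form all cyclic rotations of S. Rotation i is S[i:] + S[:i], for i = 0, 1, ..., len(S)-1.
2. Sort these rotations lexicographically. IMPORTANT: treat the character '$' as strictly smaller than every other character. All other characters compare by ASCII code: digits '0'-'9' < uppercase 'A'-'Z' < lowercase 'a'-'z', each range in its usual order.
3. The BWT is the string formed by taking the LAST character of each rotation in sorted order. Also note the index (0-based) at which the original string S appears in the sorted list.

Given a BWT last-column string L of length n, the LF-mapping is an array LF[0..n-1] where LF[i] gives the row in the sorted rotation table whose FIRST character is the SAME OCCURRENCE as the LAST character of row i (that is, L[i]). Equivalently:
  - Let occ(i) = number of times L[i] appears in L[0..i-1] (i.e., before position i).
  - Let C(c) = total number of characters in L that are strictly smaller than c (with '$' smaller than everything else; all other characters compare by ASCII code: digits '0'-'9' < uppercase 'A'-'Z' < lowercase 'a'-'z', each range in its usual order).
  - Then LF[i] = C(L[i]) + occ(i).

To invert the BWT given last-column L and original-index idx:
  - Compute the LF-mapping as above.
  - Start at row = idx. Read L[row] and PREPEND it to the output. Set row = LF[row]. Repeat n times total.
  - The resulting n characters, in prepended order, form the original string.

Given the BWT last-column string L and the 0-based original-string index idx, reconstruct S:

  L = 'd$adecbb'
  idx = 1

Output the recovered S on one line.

Answer: abdbecd$

Derivation:
LF mapping: 5 0 1 6 7 4 2 3
Walk LF starting at row 1, prepending L[row]:
  step 1: row=1, L[1]='$', prepend. Next row=LF[1]=0
  step 2: row=0, L[0]='d', prepend. Next row=LF[0]=5
  step 3: row=5, L[5]='c', prepend. Next row=LF[5]=4
  step 4: row=4, L[4]='e', prepend. Next row=LF[4]=7
  step 5: row=7, L[7]='b', prepend. Next row=LF[7]=3
  step 6: row=3, L[3]='d', prepend. Next row=LF[3]=6
  step 7: row=6, L[6]='b', prepend. Next row=LF[6]=2
  step 8: row=2, L[2]='a', prepend. Next row=LF[2]=1
Reversed output: abdbecd$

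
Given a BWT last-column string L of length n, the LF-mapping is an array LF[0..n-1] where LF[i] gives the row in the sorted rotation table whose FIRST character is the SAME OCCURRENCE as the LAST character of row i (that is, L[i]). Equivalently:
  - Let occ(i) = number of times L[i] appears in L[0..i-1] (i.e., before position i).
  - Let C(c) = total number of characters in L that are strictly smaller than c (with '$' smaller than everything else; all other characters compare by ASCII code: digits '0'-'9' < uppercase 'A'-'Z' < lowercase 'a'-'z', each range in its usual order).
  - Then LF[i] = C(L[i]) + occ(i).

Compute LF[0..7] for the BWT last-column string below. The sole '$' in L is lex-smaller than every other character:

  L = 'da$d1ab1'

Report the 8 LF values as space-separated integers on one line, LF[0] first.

Char counts: '$':1, '1':2, 'a':2, 'b':1, 'd':2
C (first-col start): C('$')=0, C('1')=1, C('a')=3, C('b')=5, C('d')=6
L[0]='d': occ=0, LF[0]=C('d')+0=6+0=6
L[1]='a': occ=0, LF[1]=C('a')+0=3+0=3
L[2]='$': occ=0, LF[2]=C('$')+0=0+0=0
L[3]='d': occ=1, LF[3]=C('d')+1=6+1=7
L[4]='1': occ=0, LF[4]=C('1')+0=1+0=1
L[5]='a': occ=1, LF[5]=C('a')+1=3+1=4
L[6]='b': occ=0, LF[6]=C('b')+0=5+0=5
L[7]='1': occ=1, LF[7]=C('1')+1=1+1=2

Answer: 6 3 0 7 1 4 5 2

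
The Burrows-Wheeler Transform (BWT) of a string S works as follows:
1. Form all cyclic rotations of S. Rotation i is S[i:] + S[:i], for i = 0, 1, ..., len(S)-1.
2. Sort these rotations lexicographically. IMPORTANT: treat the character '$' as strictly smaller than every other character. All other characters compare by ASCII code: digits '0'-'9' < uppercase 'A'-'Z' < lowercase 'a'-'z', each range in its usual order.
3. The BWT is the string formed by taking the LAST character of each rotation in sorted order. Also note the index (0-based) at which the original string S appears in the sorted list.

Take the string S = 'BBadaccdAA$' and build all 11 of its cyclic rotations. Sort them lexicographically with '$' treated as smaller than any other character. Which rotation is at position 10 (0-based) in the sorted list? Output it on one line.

All 11 rotations (rotation i = S[i:]+S[:i]):
  rot[0] = BBadaccdAA$
  rot[1] = BadaccdAA$B
  rot[2] = adaccdAA$BB
  rot[3] = daccdAA$BBa
  rot[4] = accdAA$BBad
  rot[5] = ccdAA$BBada
  rot[6] = cdAA$BBadac
  rot[7] = dAA$BBadacc
  rot[8] = AA$BBadaccd
  rot[9] = A$BBadaccdA
  rot[10] = $BBadaccdAA
Sorted (with $ < everything):
  sorted[0] = $BBadaccdAA
  sorted[1] = A$BBadaccdA
  sorted[2] = AA$BBadaccd
  sorted[3] = BBadaccdAA$
  sorted[4] = BadaccdAA$B
  sorted[5] = accdAA$BBad
  sorted[6] = adaccdAA$BB
  sorted[7] = ccdAA$BBada
  sorted[8] = cdAA$BBadac
  sorted[9] = dAA$BBadacc
  sorted[10] = daccdAA$BBa
sorted[10] = daccdAA$BBa

Answer: daccdAA$BBa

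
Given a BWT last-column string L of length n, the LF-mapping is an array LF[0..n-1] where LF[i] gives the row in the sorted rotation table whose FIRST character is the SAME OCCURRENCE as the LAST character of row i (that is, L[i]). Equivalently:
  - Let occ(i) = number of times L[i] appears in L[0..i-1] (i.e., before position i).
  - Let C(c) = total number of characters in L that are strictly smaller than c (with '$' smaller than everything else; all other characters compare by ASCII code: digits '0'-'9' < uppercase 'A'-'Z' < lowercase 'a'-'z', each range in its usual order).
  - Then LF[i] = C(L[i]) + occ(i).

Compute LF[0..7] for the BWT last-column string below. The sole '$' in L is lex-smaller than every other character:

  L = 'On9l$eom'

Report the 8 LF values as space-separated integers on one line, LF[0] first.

Answer: 2 6 1 4 0 3 7 5

Derivation:
Char counts: '$':1, '9':1, 'O':1, 'e':1, 'l':1, 'm':1, 'n':1, 'o':1
C (first-col start): C('$')=0, C('9')=1, C('O')=2, C('e')=3, C('l')=4, C('m')=5, C('n')=6, C('o')=7
L[0]='O': occ=0, LF[0]=C('O')+0=2+0=2
L[1]='n': occ=0, LF[1]=C('n')+0=6+0=6
L[2]='9': occ=0, LF[2]=C('9')+0=1+0=1
L[3]='l': occ=0, LF[3]=C('l')+0=4+0=4
L[4]='$': occ=0, LF[4]=C('$')+0=0+0=0
L[5]='e': occ=0, LF[5]=C('e')+0=3+0=3
L[6]='o': occ=0, LF[6]=C('o')+0=7+0=7
L[7]='m': occ=0, LF[7]=C('m')+0=5+0=5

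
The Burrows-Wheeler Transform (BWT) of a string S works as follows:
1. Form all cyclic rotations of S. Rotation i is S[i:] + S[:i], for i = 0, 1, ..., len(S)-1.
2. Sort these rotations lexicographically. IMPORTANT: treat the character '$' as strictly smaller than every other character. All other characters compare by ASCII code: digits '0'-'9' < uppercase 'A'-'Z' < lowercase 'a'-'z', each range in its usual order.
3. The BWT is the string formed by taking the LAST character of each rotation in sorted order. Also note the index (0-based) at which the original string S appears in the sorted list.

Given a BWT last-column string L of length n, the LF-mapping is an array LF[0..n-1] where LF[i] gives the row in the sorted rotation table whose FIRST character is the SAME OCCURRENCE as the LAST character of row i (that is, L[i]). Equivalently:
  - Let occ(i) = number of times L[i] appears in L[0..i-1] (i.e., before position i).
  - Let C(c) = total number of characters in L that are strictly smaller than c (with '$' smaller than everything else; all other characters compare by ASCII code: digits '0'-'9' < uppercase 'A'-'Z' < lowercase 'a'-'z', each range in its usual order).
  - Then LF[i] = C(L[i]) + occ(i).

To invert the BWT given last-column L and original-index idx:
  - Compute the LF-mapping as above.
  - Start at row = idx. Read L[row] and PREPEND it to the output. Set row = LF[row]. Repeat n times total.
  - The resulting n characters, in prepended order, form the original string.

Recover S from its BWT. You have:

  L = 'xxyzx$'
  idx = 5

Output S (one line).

Answer: zxyxx$

Derivation:
LF mapping: 1 2 4 5 3 0
Walk LF starting at row 5, prepending L[row]:
  step 1: row=5, L[5]='$', prepend. Next row=LF[5]=0
  step 2: row=0, L[0]='x', prepend. Next row=LF[0]=1
  step 3: row=1, L[1]='x', prepend. Next row=LF[1]=2
  step 4: row=2, L[2]='y', prepend. Next row=LF[2]=4
  step 5: row=4, L[4]='x', prepend. Next row=LF[4]=3
  step 6: row=3, L[3]='z', prepend. Next row=LF[3]=5
Reversed output: zxyxx$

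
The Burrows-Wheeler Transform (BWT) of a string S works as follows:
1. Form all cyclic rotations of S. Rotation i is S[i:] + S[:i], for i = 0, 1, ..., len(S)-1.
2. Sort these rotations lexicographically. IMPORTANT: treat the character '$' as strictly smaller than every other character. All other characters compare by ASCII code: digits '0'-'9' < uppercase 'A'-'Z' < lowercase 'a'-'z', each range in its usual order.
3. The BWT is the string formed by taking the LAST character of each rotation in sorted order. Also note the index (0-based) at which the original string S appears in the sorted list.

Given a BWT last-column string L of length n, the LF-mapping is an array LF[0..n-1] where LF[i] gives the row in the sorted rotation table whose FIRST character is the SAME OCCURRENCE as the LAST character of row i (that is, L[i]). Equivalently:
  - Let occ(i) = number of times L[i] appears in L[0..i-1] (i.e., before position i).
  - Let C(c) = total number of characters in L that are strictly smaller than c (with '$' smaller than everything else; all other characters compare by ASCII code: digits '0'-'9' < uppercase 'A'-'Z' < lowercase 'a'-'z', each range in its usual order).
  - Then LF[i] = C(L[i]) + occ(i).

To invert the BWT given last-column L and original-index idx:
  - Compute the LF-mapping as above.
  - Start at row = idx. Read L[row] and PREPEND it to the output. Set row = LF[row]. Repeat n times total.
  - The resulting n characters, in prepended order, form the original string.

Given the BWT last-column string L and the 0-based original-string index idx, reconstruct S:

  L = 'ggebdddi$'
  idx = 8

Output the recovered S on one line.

LF mapping: 6 7 5 1 2 3 4 8 0
Walk LF starting at row 8, prepending L[row]:
  step 1: row=8, L[8]='$', prepend. Next row=LF[8]=0
  step 2: row=0, L[0]='g', prepend. Next row=LF[0]=6
  step 3: row=6, L[6]='d', prepend. Next row=LF[6]=4
  step 4: row=4, L[4]='d', prepend. Next row=LF[4]=2
  step 5: row=2, L[2]='e', prepend. Next row=LF[2]=5
  step 6: row=5, L[5]='d', prepend. Next row=LF[5]=3
  step 7: row=3, L[3]='b', prepend. Next row=LF[3]=1
  step 8: row=1, L[1]='g', prepend. Next row=LF[1]=7
  step 9: row=7, L[7]='i', prepend. Next row=LF[7]=8
Reversed output: igbdeddg$

Answer: igbdeddg$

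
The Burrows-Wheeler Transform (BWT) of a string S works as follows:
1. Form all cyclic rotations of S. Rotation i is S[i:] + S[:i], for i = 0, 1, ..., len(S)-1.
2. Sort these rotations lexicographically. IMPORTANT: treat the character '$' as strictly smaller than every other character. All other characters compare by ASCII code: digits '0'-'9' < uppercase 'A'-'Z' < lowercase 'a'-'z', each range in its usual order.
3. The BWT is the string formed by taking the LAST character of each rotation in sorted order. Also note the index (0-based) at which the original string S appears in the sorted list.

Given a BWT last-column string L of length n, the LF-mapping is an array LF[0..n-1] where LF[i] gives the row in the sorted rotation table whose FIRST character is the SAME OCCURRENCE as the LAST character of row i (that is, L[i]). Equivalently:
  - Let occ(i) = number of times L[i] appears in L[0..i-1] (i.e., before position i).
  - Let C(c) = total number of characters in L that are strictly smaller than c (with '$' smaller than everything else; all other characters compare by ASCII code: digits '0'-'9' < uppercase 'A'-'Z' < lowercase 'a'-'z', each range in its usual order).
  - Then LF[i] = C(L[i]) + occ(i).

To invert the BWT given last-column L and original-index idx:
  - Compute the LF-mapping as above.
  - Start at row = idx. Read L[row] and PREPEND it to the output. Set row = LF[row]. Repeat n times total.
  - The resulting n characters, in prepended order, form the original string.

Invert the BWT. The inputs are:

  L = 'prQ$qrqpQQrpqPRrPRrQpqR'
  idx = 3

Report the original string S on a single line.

Answer: QPqppRqQRqrqQrQRrrPprp$

Derivation:
LF mapping: 10 18 3 0 14 19 15 11 4 5 20 12 16 1 7 21 2 8 22 6 13 17 9
Walk LF starting at row 3, prepending L[row]:
  step 1: row=3, L[3]='$', prepend. Next row=LF[3]=0
  step 2: row=0, L[0]='p', prepend. Next row=LF[0]=10
  step 3: row=10, L[10]='r', prepend. Next row=LF[10]=20
  step 4: row=20, L[20]='p', prepend. Next row=LF[20]=13
  step 5: row=13, L[13]='P', prepend. Next row=LF[13]=1
  step 6: row=1, L[1]='r', prepend. Next row=LF[1]=18
  step 7: row=18, L[18]='r', prepend. Next row=LF[18]=22
  step 8: row=22, L[22]='R', prepend. Next row=LF[22]=9
  step 9: row=9, L[9]='Q', prepend. Next row=LF[9]=5
  step 10: row=5, L[5]='r', prepend. Next row=LF[5]=19
  step 11: row=19, L[19]='Q', prepend. Next row=LF[19]=6
  step 12: row=6, L[6]='q', prepend. Next row=LF[6]=15
  step 13: row=15, L[15]='r', prepend. Next row=LF[15]=21
  step 14: row=21, L[21]='q', prepend. Next row=LF[21]=17
  step 15: row=17, L[17]='R', prepend. Next row=LF[17]=8
  step 16: row=8, L[8]='Q', prepend. Next row=LF[8]=4
  step 17: row=4, L[4]='q', prepend. Next row=LF[4]=14
  step 18: row=14, L[14]='R', prepend. Next row=LF[14]=7
  step 19: row=7, L[7]='p', prepend. Next row=LF[7]=11
  step 20: row=11, L[11]='p', prepend. Next row=LF[11]=12
  step 21: row=12, L[12]='q', prepend. Next row=LF[12]=16
  step 22: row=16, L[16]='P', prepend. Next row=LF[16]=2
  step 23: row=2, L[2]='Q', prepend. Next row=LF[2]=3
Reversed output: QPqppRqQRqrqQrQRrrPprp$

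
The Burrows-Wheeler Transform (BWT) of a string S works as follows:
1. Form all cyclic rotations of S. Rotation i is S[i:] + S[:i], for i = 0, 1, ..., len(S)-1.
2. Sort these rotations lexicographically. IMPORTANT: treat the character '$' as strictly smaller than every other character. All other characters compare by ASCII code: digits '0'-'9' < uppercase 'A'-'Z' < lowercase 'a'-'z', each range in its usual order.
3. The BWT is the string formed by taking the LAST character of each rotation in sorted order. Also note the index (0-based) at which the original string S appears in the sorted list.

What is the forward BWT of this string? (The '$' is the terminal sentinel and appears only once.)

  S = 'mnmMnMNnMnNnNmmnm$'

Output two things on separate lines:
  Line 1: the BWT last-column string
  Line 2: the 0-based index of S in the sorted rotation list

All 18 rotations (rotation i = S[i:]+S[:i]):
  rot[0] = mnmMnMNnMnNnNmmnm$
  rot[1] = nmMnMNnMnNnNmmnm$m
  rot[2] = mMnMNnMnNnNmmnm$mn
  rot[3] = MnMNnMnNnNmmnm$mnm
  rot[4] = nMNnMnNnNmmnm$mnmM
  rot[5] = MNnMnNnNmmnm$mnmMn
  rot[6] = NnMnNnNmmnm$mnmMnM
  rot[7] = nMnNnNmmnm$mnmMnMN
  rot[8] = MnNnNmmnm$mnmMnMNn
  rot[9] = nNnNmmnm$mnmMnMNnM
  rot[10] = NnNmmnm$mnmMnMNnMn
  rot[11] = nNmmnm$mnmMnMNnMnN
  rot[12] = Nmmnm$mnmMnMNnMnNn
  rot[13] = mmnm$mnmMnMNnMnNnN
  rot[14] = mnm$mnmMnMNnMnNnNm
  rot[15] = nm$mnmMnMNnMnNnNmm
  rot[16] = m$mnmMnMNnMnNnNmmn
  rot[17] = $mnmMnMNnMnNnNmmnm
Sorted (with $ < everything):
  sorted[0] = $mnmMnMNnMnNnNmmnm  (last char: 'm')
  sorted[1] = MNnMnNnNmmnm$mnmMn  (last char: 'n')
  sorted[2] = MnMNnMnNnNmmnm$mnm  (last char: 'm')
  sorted[3] = MnNnNmmnm$mnmMnMNn  (last char: 'n')
  sorted[4] = Nmmnm$mnmMnMNnMnNn  (last char: 'n')
  sorted[5] = NnMnNnNmmnm$mnmMnM  (last char: 'M')
  sorted[6] = NnNmmnm$mnmMnMNnMn  (last char: 'n')
  sorted[7] = m$mnmMnMNnMnNnNmmn  (last char: 'n')
  sorted[8] = mMnMNnMnNnNmmnm$mn  (last char: 'n')
  sorted[9] = mmnm$mnmMnMNnMnNnN  (last char: 'N')
  sorted[10] = mnm$mnmMnMNnMnNnNm  (last char: 'm')
  sorted[11] = mnmMnMNnMnNnNmmnm$  (last char: '$')
  sorted[12] = nMNnMnNnNmmnm$mnmM  (last char: 'M')
  sorted[13] = nMnNnNmmnm$mnmMnMN  (last char: 'N')
  sorted[14] = nNmmnm$mnmMnMNnMnN  (last char: 'N')
  sorted[15] = nNnNmmnm$mnmMnMNnM  (last char: 'M')
  sorted[16] = nm$mnmMnMNnMnNnNmm  (last char: 'm')
  sorted[17] = nmMnMNnMnNnNmmnm$m  (last char: 'm')
Last column: mnmnnMnnnNm$MNNMmm
Original string S is at sorted index 11

Answer: mnmnnMnnnNm$MNNMmm
11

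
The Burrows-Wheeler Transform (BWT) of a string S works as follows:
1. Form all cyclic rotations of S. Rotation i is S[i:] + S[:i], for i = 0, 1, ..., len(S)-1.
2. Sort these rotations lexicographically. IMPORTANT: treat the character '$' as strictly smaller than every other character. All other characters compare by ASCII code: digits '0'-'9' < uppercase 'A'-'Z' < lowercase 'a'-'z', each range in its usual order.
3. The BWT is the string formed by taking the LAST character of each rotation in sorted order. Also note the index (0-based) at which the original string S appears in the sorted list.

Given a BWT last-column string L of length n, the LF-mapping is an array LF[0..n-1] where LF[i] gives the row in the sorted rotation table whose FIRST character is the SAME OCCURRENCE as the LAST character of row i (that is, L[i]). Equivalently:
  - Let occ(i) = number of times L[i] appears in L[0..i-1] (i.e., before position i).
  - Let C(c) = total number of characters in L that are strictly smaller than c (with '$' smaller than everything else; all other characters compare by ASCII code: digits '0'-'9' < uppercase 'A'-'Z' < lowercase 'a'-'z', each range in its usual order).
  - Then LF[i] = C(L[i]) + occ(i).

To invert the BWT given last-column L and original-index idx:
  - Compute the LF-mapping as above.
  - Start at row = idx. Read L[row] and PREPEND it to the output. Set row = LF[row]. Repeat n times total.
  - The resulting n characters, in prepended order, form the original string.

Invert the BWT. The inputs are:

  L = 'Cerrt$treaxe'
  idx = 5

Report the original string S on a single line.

Answer: extraterreC$

Derivation:
LF mapping: 1 3 6 7 9 0 10 8 4 2 11 5
Walk LF starting at row 5, prepending L[row]:
  step 1: row=5, L[5]='$', prepend. Next row=LF[5]=0
  step 2: row=0, L[0]='C', prepend. Next row=LF[0]=1
  step 3: row=1, L[1]='e', prepend. Next row=LF[1]=3
  step 4: row=3, L[3]='r', prepend. Next row=LF[3]=7
  step 5: row=7, L[7]='r', prepend. Next row=LF[7]=8
  step 6: row=8, L[8]='e', prepend. Next row=LF[8]=4
  step 7: row=4, L[4]='t', prepend. Next row=LF[4]=9
  step 8: row=9, L[9]='a', prepend. Next row=LF[9]=2
  step 9: row=2, L[2]='r', prepend. Next row=LF[2]=6
  step 10: row=6, L[6]='t', prepend. Next row=LF[6]=10
  step 11: row=10, L[10]='x', prepend. Next row=LF[10]=11
  step 12: row=11, L[11]='e', prepend. Next row=LF[11]=5
Reversed output: extraterreC$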